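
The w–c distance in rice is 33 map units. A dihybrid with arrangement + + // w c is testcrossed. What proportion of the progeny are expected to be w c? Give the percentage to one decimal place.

A map distance of 33 map units corresponds to a recombination frequency of 0.330.
The F1 is + + / w c, so w c is a parental gamete class with expected frequency (1 − r)/2 = 0.670/2 = 0.3350.
That is 0.3350 = 33.5% of the progeny.

33.5%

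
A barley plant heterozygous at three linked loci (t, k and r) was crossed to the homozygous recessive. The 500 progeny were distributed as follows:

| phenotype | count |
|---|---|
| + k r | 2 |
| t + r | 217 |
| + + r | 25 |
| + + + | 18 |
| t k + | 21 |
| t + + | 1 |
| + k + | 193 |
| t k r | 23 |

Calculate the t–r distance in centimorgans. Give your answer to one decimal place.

The two most frequent reciprocal classes, + k + and t + r, are the parental types, so the F1 was + k + / t + r.
The two rarest classes, + k r and t + +, are the double crossovers. Comparing them with the parentals, only the r allele has switched, so r is the middle locus and the order is k – r – t.
Crossovers in the r–t interval produce the single-crossover classes t k + and + + r (21 + 25 = 46) plus the double crossovers (3).
RF(r–t) = (46 + 3) / 500 = 49/500 = 0.0980 → 9.8 centimorgans.

9.8 centimorgans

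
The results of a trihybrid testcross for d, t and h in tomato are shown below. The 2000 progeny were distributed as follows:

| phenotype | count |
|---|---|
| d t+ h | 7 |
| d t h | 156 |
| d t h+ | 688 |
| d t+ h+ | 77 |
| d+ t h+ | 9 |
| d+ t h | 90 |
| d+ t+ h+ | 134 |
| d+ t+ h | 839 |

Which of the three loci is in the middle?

d

The two most frequent reciprocal classes, d+ t+ h and d t h+, are the parental types, so the F1 was d+ t+ h / d t h+.
The two rarest classes, d t+ h and d+ t h+, are the double crossovers. Comparing them with the parentals, only the d allele has switched, so d is the middle locus and the order is h – d – t.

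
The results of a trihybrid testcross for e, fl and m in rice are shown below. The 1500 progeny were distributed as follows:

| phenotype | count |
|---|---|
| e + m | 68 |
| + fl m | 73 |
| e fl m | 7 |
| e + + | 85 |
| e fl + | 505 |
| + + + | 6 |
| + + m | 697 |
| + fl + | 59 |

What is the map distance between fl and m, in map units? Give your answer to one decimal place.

11.4 map units

The two most frequent reciprocal classes, e fl + and + + m, are the parental types, so the F1 was e fl + / + + m.
The two rarest classes, e fl m and + + +, are the double crossovers. Comparing them with the parentals, only the m allele has switched, so m is the middle locus and the order is e – m – fl.
Crossovers in the m–fl interval produce the single-crossover classes e + + and + fl m (85 + 73 = 158) plus the double crossovers (13).
RF(m–fl) = (158 + 13) / 1500 = 171/1500 = 0.1140 → 11.4 map units.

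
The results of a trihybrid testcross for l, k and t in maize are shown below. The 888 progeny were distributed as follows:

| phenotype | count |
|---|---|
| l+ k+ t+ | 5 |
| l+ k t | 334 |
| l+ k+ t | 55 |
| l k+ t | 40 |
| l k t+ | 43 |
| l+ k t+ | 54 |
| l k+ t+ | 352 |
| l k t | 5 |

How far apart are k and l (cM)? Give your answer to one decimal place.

12.2 cM

The two most frequent reciprocal classes, l k+ t+ and l+ k t, are the parental types, so the F1 was l k+ t+ / l+ k t.
The two rarest classes, l+ k+ t+ and l k t, are the double crossovers. Comparing them with the parentals, only the l allele has switched, so l is the middle locus and the order is k – l – t.
Crossovers in the k–l interval produce the single-crossover classes l k t+ and l+ k+ t (43 + 55 = 98) plus the double crossovers (10).
RF(k–l) = (98 + 10) / 888 = 108/888 = 0.1216 → 12.2 cM.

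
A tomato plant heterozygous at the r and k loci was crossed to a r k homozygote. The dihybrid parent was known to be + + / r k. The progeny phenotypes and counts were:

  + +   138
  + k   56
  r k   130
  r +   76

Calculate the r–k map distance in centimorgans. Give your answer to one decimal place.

33.0 centimorgans

The recombinant classes are + k and r +: 56 + 76 = 132.
Recombination frequency = 132/400 = 0.3300 ≈ 33.0%, i.e. 33.0 centimorgans.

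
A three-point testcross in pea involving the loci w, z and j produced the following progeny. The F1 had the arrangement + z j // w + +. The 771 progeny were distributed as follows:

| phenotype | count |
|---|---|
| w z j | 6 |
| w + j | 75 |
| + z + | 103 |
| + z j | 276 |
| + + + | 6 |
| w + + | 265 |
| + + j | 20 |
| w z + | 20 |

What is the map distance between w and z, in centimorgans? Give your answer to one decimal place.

6.7 centimorgans

The two rarest classes, w z j and + + +, are the double crossovers. Comparing them with the parentals, only the w allele has switched, so w is the middle locus and the order is j – w – z.
Crossovers in the w–z interval produce the single-crossover classes + + j and w z + (20 + 20 = 40) plus the double crossovers (12).
RF(w–z) = (40 + 12) / 771 = 52/771 = 0.0674 → 6.7 centimorgans.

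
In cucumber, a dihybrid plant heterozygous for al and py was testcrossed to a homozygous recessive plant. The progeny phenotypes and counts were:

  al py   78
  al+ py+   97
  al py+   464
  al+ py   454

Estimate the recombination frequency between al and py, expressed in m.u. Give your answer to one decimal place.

The two most frequent classes, al+ py (454) and al py+ (464), are the parental types, so the F1 was al+ py / al py+.
The recombinant classes are al+ py+ and al py: 97 + 78 = 175.
Recombination frequency = 175/1093 = 0.1601 ≈ 16.0%, i.e. 16.0 m.u.

16.0 m.u.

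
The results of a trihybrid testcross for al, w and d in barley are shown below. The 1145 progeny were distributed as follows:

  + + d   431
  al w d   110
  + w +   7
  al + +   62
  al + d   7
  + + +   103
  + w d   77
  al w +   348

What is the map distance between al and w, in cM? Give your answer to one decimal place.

The two most frequent reciprocal classes, al w + and + + d, are the parental types, so the F1 was al w + / + + d.
The two rarest classes, + w + and al + d, are the double crossovers. Comparing them with the parentals, only the al allele has switched, so al is the middle locus and the order is d – al – w.
Crossovers in the al–w interval produce the single-crossover classes al + + and + w d (62 + 77 = 139) plus the double crossovers (14).
RF(al–w) = (139 + 14) / 1145 = 153/1145 = 0.1336 → 13.4 cM.

13.4 cM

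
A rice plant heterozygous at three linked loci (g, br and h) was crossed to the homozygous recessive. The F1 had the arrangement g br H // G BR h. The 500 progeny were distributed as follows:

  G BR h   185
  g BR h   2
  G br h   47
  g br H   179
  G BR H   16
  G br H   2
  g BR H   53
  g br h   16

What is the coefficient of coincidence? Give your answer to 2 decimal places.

0.53

The two rarest classes, G br H and g BR h, are the double crossovers. Comparing them with the parentals, only the g allele has switched, so g is the middle locus and the order is h – g – br.
h–g: (32 + 4)/500 = 0.0720; g–br: (100 + 4)/500 = 0.2080.
Expected DCO frequency = 0.0720 × 0.2080 ≈ 0.01498; observed = 4/500 ≈ 0.00800.
Coefficient of coincidence = 0.00800/0.01498 ≈ 0.53.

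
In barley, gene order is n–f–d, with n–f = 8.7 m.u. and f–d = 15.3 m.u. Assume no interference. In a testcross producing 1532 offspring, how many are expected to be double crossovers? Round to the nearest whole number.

20

Map distances give recombination frequencies of 0.087 and 0.153 for the two intervals.
With no interference, expected double-crossover frequency = 0.087 × 0.153 = 0.01331.
Expected number = 0.01331 × 1532 = 20.39 ≈ 20.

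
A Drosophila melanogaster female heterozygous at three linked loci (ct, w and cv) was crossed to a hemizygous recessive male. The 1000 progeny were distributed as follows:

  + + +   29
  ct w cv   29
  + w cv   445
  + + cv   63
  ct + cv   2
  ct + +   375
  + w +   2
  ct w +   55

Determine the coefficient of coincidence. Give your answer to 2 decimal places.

The two most frequent reciprocal classes, + w cv and ct + +, are the parental types, so the F1 was + w cv / ct + +.
The two rarest classes, + w + and ct + cv, are the double crossovers. Comparing them with the parentals, only the cv allele has switched, so cv is the middle locus and the order is ct – cv – w.
ct–cv: (58 + 4)/1000 = 0.0620; cv–w: (118 + 4)/1000 = 0.1220.
Expected DCO frequency = 0.0620 × 0.1220 ≈ 0.00756; observed = 4/1000 ≈ 0.00400.
Coefficient of coincidence = 0.00400/0.00756 ≈ 0.53.

0.53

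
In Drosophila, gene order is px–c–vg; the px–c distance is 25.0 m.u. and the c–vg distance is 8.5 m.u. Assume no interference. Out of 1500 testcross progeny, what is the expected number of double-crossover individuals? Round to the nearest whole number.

Map distances give recombination frequencies of 0.250 and 0.085 for the two intervals.
With no interference, expected double-crossover frequency = 0.250 × 0.085 = 0.02125.
Expected number = 0.02125 × 1500 = 31.88 ≈ 32.

32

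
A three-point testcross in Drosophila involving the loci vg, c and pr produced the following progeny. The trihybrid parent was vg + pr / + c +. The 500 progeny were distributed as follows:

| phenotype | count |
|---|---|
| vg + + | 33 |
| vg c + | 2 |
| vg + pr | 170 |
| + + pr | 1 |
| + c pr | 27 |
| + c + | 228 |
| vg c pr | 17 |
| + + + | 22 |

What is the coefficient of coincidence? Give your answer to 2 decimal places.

The two rarest classes, + + pr and vg c +, are the double crossovers. Comparing them with the parentals, only the vg allele has switched, so vg is the middle locus and the order is c – vg – pr.
c–vg: (39 + 3)/500 = 0.0840; vg–pr: (60 + 3)/500 = 0.1260.
Expected DCO frequency = 0.0840 × 0.1260 ≈ 0.01058; observed = 3/500 ≈ 0.00600.
Coefficient of coincidence = 0.00600/0.01058 ≈ 0.57.

0.57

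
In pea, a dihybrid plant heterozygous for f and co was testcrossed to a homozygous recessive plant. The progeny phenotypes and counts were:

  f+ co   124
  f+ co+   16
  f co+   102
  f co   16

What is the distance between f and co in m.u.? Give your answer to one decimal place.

12.4 m.u.

The two most frequent classes, f+ co (124) and f co+ (102), are the parental types, so the F1 was f+ co / f co+.
The recombinant classes are f+ co+ and f co: 16 + 16 = 32.
Recombination frequency = 32/258 = 0.1240 ≈ 12.4%, i.e. 12.4 m.u.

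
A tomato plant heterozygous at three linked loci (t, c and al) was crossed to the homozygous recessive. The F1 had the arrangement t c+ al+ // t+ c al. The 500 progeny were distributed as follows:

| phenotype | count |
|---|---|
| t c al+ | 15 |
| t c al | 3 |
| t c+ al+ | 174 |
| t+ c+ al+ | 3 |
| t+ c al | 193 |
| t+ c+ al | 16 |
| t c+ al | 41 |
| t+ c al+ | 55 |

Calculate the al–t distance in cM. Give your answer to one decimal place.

The two rarest classes, t+ c+ al+ and t c al, are the double crossovers. Comparing them with the parentals, only the t allele has switched, so t is the middle locus and the order is al – t – c.
Crossovers in the al–t interval produce the single-crossover classes t c+ al and t+ c al+ (41 + 55 = 96) plus the double crossovers (6).
RF(al–t) = (96 + 6) / 500 = 102/500 = 0.2040 → 20.4 cM.

20.4 cM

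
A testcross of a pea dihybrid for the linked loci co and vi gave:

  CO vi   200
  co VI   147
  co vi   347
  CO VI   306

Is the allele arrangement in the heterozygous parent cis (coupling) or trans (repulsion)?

cis

The two most frequent classes are CO VI (306) and co vi (347); these are the parental (non-recombinant) types.
So the F1 carried CO VI on one chromosome and co vi on the other — the recessive alleles are on the same chromosome (cis / coupling).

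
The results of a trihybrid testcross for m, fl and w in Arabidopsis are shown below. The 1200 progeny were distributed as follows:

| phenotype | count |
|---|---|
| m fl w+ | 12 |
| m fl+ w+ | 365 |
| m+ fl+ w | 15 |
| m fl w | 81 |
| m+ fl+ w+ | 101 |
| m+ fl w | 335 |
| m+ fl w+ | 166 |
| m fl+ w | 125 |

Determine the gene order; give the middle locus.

fl

The two most frequent reciprocal classes, m fl+ w+ and m+ fl w, are the parental types, so the F1 was m fl+ w+ / m+ fl w.
The two rarest classes, m fl w+ and m+ fl+ w, are the double crossovers. Comparing them with the parentals, only the fl allele has switched, so fl is the middle locus and the order is w – fl – m.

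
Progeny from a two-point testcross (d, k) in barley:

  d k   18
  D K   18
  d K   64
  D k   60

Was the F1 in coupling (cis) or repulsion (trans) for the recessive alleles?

The two most frequent classes are D k (60) and d K (64); these are the parental (non-recombinant) types.
So the F1 carried D k on one chromosome and d K on the other — the recessive alleles are on opposite chromosomes (trans / repulsion).

trans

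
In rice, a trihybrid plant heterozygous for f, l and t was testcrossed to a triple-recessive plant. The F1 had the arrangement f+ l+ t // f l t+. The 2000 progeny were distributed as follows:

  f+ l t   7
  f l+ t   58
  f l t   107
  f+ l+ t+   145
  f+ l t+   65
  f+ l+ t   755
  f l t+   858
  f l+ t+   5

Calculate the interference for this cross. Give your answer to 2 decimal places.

The two rarest classes, f+ l t and f l+ t+, are the double crossovers. Comparing them with the parentals, only the l allele has switched, so l is the middle locus and the order is f – l – t.
f–l: (123 + 12)/2000 = 0.0675; l–t: (252 + 12)/2000 = 0.1320.
Expected DCO frequency = 0.0675 × 0.1320 ≈ 0.00891; observed = 12/2000 ≈ 0.00600.
Coefficient of coincidence = 0.00600/0.00891 ≈ 0.67; interference = 1 − 0.67 = 0.33.

0.33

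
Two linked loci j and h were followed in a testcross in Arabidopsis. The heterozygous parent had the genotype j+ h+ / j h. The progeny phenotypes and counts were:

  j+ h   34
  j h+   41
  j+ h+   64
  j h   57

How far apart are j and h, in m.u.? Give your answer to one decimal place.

38.3 m.u.

The recombinant classes are j+ h and j h+: 34 + 41 = 75.
Recombination frequency = 75/196 = 0.3827 ≈ 38.3%, i.e. 38.3 m.u.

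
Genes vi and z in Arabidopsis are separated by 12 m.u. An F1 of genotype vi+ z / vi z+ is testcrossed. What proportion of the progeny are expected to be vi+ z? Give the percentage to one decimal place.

44.0%

A map distance of 12 m.u. corresponds to a recombination frequency of 0.120.
The F1 is vi+ z / vi z+, so vi+ z is a parental gamete class with expected frequency (1 − r)/2 = 0.880/2 = 0.4400.
That is 0.4400 = 44.0% of the progeny.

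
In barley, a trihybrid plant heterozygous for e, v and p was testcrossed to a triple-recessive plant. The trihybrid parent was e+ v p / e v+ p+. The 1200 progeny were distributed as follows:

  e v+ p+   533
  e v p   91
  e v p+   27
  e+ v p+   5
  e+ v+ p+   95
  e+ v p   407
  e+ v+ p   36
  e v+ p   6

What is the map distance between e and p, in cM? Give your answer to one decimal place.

The two rarest classes, e+ v p+ and e v+ p, are the double crossovers. Comparing them with the parentals, only the p allele has switched, so p is the middle locus and the order is e – p – v.
Crossovers in the e–p interval produce the single-crossover classes e v p and e+ v+ p+ (91 + 95 = 186) plus the double crossovers (11).
RF(e–p) = (186 + 11) / 1200 = 197/1200 = 0.1642 → 16.4 cM.

16.4 cM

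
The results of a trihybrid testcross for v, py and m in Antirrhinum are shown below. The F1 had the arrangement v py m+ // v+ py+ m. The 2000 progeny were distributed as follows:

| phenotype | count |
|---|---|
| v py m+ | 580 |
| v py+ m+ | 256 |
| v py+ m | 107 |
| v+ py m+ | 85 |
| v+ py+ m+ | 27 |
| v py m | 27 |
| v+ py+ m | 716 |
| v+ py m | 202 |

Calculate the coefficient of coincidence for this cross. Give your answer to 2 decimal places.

The two rarest classes, v py m and v+ py+ m+, are the double crossovers. Comparing them with the parentals, only the m allele has switched, so m is the middle locus and the order is py – m – v.
py–m: (458 + 54)/2000 = 0.2560; m–v: (192 + 54)/2000 = 0.1230.
Expected DCO frequency = 0.2560 × 0.1230 ≈ 0.03149; observed = 54/2000 ≈ 0.02700.
Coefficient of coincidence = 0.02700/0.03149 ≈ 0.86.

0.86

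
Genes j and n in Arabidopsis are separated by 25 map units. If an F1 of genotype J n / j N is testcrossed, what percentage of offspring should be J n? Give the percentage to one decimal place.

A map distance of 25 map units corresponds to a recombination frequency of 0.250.
The F1 is J n / j N, so J n is a parental gamete class with expected frequency (1 − r)/2 = 0.750/2 = 0.3750.
That is 0.3750 = 37.5% of the progeny.

37.5%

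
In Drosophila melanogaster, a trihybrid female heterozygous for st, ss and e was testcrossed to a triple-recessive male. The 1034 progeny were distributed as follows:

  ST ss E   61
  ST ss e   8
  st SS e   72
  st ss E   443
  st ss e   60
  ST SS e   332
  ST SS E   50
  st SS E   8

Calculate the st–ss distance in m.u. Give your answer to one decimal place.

14.4 m.u.

The two most frequent reciprocal classes, ST SS e and st ss E, are the parental types, so the F1 was ST SS e / st ss E.
The two rarest classes, ST ss e and st SS E, are the double crossovers. Comparing them with the parentals, only the ss allele has switched, so ss is the middle locus and the order is st – ss – e.
Crossovers in the st–ss interval produce the single-crossover classes st SS e and ST ss E (72 + 61 = 133) plus the double crossovers (16).
RF(st–ss) = (133 + 16) / 1034 = 149/1034 = 0.1441 → 14.4 m.u.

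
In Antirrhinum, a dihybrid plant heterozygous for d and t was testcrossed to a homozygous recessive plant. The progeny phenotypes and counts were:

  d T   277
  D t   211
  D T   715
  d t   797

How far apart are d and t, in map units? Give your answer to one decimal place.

The two most frequent classes, D T (715) and d t (797), are the parental types, so the F1 was D T / d t.
The recombinant classes are D t and d T: 211 + 277 = 488.
Recombination frequency = 488/2000 = 0.2440 ≈ 24.4%, i.e. 24.4 map units.

24.4 map units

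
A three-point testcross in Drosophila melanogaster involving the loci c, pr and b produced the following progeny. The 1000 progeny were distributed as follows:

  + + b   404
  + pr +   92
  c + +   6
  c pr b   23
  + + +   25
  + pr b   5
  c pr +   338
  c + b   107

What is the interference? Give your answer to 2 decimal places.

The two most frequent reciprocal classes, c pr + and + + b, are the parental types, so the F1 was c pr + / + + b.
The two rarest classes, c + + and + pr b, are the double crossovers. Comparing them with the parentals, only the pr allele has switched, so pr is the middle locus and the order is b – pr – c.
b–pr: (48 + 11)/1000 = 0.0590; pr–c: (199 + 11)/1000 = 0.2100.
Expected DCO frequency = 0.0590 × 0.2100 ≈ 0.01239; observed = 11/1000 ≈ 0.01100.
Coefficient of coincidence = 0.01100/0.01239 ≈ 0.89; interference = 1 − 0.89 = 0.11.

0.11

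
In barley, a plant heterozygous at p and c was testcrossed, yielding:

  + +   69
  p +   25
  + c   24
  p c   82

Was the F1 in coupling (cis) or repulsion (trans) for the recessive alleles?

The two most frequent classes are + + (69) and p c (82); these are the parental (non-recombinant) types.
So the F1 carried + + on one chromosome and p c on the other — the recessive alleles are on the same chromosome (cis / coupling).

cis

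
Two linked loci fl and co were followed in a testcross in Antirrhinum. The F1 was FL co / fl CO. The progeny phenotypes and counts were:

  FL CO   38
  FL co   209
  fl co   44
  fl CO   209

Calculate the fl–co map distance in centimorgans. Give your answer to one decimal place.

16.4 centimorgans

The recombinant classes are FL CO and fl co: 38 + 44 = 82.
Recombination frequency = 82/500 = 0.1640 ≈ 16.4%, i.e. 16.4 centimorgans.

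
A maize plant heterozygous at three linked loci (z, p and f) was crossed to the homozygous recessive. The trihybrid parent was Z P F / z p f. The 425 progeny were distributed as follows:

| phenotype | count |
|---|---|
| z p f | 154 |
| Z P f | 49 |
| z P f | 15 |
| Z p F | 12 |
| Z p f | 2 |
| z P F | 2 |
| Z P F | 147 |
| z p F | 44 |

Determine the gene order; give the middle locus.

z

The two rarest classes, z P F and Z p f, are the double crossovers. Comparing them with the parentals, only the z allele has switched, so z is the middle locus and the order is p – z – f.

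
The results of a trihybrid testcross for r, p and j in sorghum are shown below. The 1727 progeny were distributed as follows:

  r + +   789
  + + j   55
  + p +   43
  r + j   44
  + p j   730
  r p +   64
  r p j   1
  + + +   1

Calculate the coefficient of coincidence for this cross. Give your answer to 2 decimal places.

0.32

The two most frequent reciprocal classes, r + + and + p j, are the parental types, so the F1 was r + + / + p j.
The two rarest classes, + + + and r p j, are the double crossovers. Comparing them with the parentals, only the r allele has switched, so r is the middle locus and the order is p – r – j.
p–r: (119 + 2)/1727 = 0.0701; r–j: (87 + 2)/1727 = 0.0515.
Expected DCO frequency = 0.0701 × 0.0515 ≈ 0.00361; observed = 2/1727 ≈ 0.00116.
Coefficient of coincidence = 0.00116/0.00361 ≈ 0.32.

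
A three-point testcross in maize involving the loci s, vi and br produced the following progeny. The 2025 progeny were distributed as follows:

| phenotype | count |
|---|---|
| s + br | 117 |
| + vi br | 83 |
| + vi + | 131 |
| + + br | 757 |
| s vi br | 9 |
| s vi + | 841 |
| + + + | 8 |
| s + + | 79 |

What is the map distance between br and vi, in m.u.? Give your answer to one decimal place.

8.8 m.u.

The two most frequent reciprocal classes, s vi + and + + br, are the parental types, so the F1 was s vi + / + + br.
The two rarest classes, s vi br and + + +, are the double crossovers. Comparing them with the parentals, only the br allele has switched, so br is the middle locus and the order is vi – br – s.
Crossovers in the vi–br interval produce the single-crossover classes s + + and + vi br (79 + 83 = 162) plus the double crossovers (17).
RF(vi–br) = (162 + 17) / 2025 = 179/2025 = 0.0884 → 8.8 m.u.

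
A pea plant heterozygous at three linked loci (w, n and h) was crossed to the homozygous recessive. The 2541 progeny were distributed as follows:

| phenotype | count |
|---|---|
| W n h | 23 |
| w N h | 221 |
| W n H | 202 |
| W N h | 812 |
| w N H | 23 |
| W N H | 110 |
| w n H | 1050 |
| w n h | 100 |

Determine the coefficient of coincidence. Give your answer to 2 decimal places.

0.97

The two most frequent reciprocal classes, w n H and W N h, are the parental types, so the F1 was w n H / W N h.
The two rarest classes, w N H and W n h, are the double crossovers. Comparing them with the parentals, only the n allele has switched, so n is the middle locus and the order is w – n – h.
w–n: (423 + 46)/2541 = 0.1846; n–h: (210 + 46)/2541 = 0.1007.
Expected DCO frequency = 0.1846 × 0.1007 ≈ 0.01859; observed = 46/2541 ≈ 0.01810.
Coefficient of coincidence = 0.01810/0.01859 ≈ 0.97.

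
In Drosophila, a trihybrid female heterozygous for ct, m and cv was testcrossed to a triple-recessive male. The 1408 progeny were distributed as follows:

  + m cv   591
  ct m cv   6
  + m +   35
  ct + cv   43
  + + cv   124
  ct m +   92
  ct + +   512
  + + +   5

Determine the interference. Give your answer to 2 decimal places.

0.23

The two most frequent reciprocal classes, + m cv and ct + +, are the parental types, so the F1 was + m cv / ct + +.
The two rarest classes, ct m cv and + + +, are the double crossovers. Comparing them with the parentals, only the ct allele has switched, so ct is the middle locus and the order is cv – ct – m.
cv–ct: (78 + 11)/1408 = 0.0632; ct–m: (216 + 11)/1408 = 0.1612.
Expected DCO frequency = 0.0632 × 0.1612 ≈ 0.01019; observed = 11/1408 ≈ 0.00781.
Coefficient of coincidence = 0.00781/0.01019 ≈ 0.77; interference = 1 − 0.77 = 0.23.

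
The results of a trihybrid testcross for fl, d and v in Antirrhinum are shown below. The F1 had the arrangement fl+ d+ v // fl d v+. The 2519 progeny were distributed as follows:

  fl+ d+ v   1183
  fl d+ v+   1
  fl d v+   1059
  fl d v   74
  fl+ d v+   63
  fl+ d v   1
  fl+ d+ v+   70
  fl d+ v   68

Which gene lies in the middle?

d

The two rarest classes, fl+ d v and fl d+ v+, are the double crossovers. Comparing them with the parentals, only the d allele has switched, so d is the middle locus and the order is fl – d – v.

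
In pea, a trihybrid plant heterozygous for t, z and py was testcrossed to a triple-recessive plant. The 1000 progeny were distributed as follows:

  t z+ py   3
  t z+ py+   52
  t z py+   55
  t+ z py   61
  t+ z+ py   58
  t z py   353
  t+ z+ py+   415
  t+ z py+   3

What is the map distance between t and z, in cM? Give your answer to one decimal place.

The two most frequent reciprocal classes, t z py and t+ z+ py+, are the parental types, so the F1 was t z py / t+ z+ py+.
The two rarest classes, t z+ py and t+ z py+, are the double crossovers. Comparing them with the parentals, only the z allele has switched, so z is the middle locus and the order is py – z – t.
Crossovers in the z–t interval produce the single-crossover classes t+ z py and t z+ py+ (61 + 52 = 113) plus the double crossovers (6).
RF(z–t) = (113 + 6) / 1000 = 119/1000 = 0.1190 → 11.9 cM.

11.9 cM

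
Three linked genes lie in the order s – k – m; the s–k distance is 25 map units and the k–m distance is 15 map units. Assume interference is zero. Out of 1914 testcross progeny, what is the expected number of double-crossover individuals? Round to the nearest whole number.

Map distances give recombination frequencies of 0.250 and 0.150 for the two intervals.
With no interference, expected double-crossover frequency = 0.250 × 0.150 = 0.03750.
Expected number = 0.03750 × 1914 = 71.77 ≈ 72.

72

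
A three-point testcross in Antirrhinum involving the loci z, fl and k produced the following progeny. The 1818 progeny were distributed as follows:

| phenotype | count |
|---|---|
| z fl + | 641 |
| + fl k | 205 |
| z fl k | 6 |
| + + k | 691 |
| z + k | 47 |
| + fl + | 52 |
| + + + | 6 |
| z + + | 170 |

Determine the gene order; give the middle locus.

The two most frequent reciprocal classes, + + k and z fl +, are the parental types, so the F1 was + + k / z fl +.
The two rarest classes, + + + and z fl k, are the double crossovers. Comparing them with the parentals, only the k allele has switched, so k is the middle locus and the order is fl – k – z.

k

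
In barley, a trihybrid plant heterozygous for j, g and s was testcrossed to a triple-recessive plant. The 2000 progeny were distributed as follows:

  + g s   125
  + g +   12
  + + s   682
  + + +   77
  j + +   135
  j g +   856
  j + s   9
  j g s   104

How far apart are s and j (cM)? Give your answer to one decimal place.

10.1 cM

The two most frequent reciprocal classes, j g + and + + s, are the parental types, so the F1 was j g + / + + s.
The two rarest classes, + g + and j + s, are the double crossovers. Comparing them with the parentals, only the j allele has switched, so j is the middle locus and the order is s – j – g.
Crossovers in the s–j interval produce the single-crossover classes j g s and + + + (104 + 77 = 181) plus the double crossovers (21).
RF(s–j) = (181 + 21) / 2000 = 202/2000 = 0.1010 → 10.1 cM.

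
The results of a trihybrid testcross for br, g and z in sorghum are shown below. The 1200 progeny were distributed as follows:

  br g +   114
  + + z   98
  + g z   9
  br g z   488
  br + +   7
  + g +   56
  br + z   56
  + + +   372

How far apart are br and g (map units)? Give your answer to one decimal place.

The two most frequent reciprocal classes, + + + and br g z, are the parental types, so the F1 was + + + / br g z.
The two rarest classes, br + + and + g z, are the double crossovers. Comparing them with the parentals, only the br allele has switched, so br is the middle locus and the order is g – br – z.
Crossovers in the g–br interval produce the single-crossover classes + g + and br + z (56 + 56 = 112) plus the double crossovers (16).
RF(g–br) = (112 + 16) / 1200 = 128/1200 = 0.1067 → 10.7 map units.

10.7 map units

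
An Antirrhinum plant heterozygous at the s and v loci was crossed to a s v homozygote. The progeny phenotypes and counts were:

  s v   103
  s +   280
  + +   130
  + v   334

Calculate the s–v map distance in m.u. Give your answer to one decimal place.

The two most frequent classes, + v (334) and s + (280), are the parental types, so the F1 was + v / s +.
The recombinant classes are + + and s v: 130 + 103 = 233.
Recombination frequency = 233/847 = 0.2751 ≈ 27.5%, i.e. 27.5 m.u.

27.5 m.u.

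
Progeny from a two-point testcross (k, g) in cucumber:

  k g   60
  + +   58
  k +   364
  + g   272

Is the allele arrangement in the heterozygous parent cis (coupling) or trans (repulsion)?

trans

The two most frequent classes are + g (272) and k + (364); these are the parental (non-recombinant) types.
So the F1 carried + g on one chromosome and k + on the other — the recessive alleles are on opposite chromosomes (trans / repulsion).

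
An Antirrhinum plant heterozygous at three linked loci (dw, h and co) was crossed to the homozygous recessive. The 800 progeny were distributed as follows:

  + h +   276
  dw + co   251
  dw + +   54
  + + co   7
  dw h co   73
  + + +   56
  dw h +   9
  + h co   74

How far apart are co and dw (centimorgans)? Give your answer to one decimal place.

18.0 centimorgans

The two most frequent reciprocal classes, + h + and dw + co, are the parental types, so the F1 was + h + / dw + co.
The two rarest classes, dw h + and + + co, are the double crossovers. Comparing them with the parentals, only the dw allele has switched, so dw is the middle locus and the order is h – dw – co.
Crossovers in the dw–co interval produce the single-crossover classes + h co and dw + + (74 + 54 = 128) plus the double crossovers (16).
RF(dw–co) = (128 + 16) / 800 = 144/800 = 0.1800 → 18.0 centimorgans.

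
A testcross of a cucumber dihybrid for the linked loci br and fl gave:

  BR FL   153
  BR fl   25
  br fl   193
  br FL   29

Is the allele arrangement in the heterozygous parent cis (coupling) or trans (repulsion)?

The two most frequent classes are BR FL (153) and br fl (193); these are the parental (non-recombinant) types.
So the F1 carried BR FL on one chromosome and br fl on the other — the recessive alleles are on the same chromosome (cis / coupling).

cis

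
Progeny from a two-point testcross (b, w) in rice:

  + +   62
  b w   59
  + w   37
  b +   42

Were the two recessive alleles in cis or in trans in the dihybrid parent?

cis

The two most frequent classes are + + (62) and b w (59); these are the parental (non-recombinant) types.
So the F1 carried + + on one chromosome and b w on the other — the recessive alleles are on the same chromosome (cis / coupling).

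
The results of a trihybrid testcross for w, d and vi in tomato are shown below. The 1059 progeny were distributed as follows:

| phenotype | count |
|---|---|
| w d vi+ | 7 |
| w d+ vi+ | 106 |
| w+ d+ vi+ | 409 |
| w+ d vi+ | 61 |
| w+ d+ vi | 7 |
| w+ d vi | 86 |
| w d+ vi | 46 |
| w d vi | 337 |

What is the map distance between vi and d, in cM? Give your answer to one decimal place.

11.4 cM

The two most frequent reciprocal classes, w d vi and w+ d+ vi+, are the parental types, so the F1 was w d vi / w+ d+ vi+.
The two rarest classes, w d vi+ and w+ d+ vi, are the double crossovers. Comparing them with the parentals, only the vi allele has switched, so vi is the middle locus and the order is w – vi – d.
Crossovers in the vi–d interval produce the single-crossover classes w d+ vi and w+ d vi+ (46 + 61 = 107) plus the double crossovers (14).
RF(vi–d) = (107 + 14) / 1059 = 121/1059 = 0.1143 → 11.4 cM.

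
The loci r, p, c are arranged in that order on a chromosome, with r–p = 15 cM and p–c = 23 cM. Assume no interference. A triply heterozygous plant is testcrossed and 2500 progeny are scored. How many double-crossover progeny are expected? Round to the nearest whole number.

Map distances give recombination frequencies of 0.150 and 0.230 for the two intervals.
With no interference, expected double-crossover frequency = 0.150 × 0.230 = 0.03450.
Expected number = 0.03450 × 2500 = 86.25 ≈ 86.

86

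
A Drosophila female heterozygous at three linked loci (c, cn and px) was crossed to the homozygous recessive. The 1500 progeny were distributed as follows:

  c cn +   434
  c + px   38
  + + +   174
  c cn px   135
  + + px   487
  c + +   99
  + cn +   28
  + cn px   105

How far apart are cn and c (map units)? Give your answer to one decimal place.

The two most frequent reciprocal classes, c cn + and + + px, are the parental types, so the F1 was c cn + / + + px.
The two rarest classes, + cn + and c + px, are the double crossovers. Comparing them with the parentals, only the c allele has switched, so c is the middle locus and the order is cn – c – px.
Crossovers in the cn–c interval produce the single-crossover classes c + + and + cn px (99 + 105 = 204) plus the double crossovers (66).
RF(cn–c) = (204 + 66) / 1500 = 270/1500 = 0.1800 → 18.0 map units.

18.0 map units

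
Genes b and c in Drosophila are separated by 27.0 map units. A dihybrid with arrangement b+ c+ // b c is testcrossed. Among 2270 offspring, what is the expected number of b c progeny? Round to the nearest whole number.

829

A map distance of 27.0 map units corresponds to a recombination frequency of 0.270.
The F1 is b+ c+ / b c, so b c is a parental gamete class with expected frequency (1 − r)/2 = 0.730/2 = 0.3650.
Expected number = 0.3650 × 2270 = 828.55 ≈ 829.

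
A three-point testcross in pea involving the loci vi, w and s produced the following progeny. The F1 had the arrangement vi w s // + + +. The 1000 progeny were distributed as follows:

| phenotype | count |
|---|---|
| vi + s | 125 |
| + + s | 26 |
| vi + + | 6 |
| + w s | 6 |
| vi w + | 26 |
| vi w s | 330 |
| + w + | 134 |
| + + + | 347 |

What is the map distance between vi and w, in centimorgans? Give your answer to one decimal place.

The two rarest classes, + w s and vi + +, are the double crossovers. Comparing them with the parentals, only the vi allele has switched, so vi is the middle locus and the order is w – vi – s.
Crossovers in the w–vi interval produce the single-crossover classes vi + s and + w + (125 + 134 = 259) plus the double crossovers (12).
RF(w–vi) = (259 + 12) / 1000 = 271/1000 = 0.2710 → 27.1 centimorgans.

27.1 centimorgans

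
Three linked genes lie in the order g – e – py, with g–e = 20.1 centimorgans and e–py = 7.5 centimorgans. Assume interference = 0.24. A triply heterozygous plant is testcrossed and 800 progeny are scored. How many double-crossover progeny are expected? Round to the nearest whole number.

Map distances give recombination frequencies of 0.201 and 0.075 for the two intervals.
With interference 0.24 (so coincidence = 0.76), expected double-crossover frequency = 0.201 × 0.075 × 0.76 = 0.01146.
Expected number = 0.01146 × 800 = 9.17 ≈ 9.

9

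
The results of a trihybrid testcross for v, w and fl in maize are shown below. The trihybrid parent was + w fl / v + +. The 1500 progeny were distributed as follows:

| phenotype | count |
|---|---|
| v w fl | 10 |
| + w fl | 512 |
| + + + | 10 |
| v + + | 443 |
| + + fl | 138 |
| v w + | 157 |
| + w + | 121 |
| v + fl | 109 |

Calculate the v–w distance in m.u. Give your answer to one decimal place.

21.0 m.u.

The two rarest classes, v w fl and + + +, are the double crossovers. Comparing them with the parentals, only the v allele has switched, so v is the middle locus and the order is w – v – fl.
Crossovers in the w–v interval produce the single-crossover classes + + fl and v w + (138 + 157 = 295) plus the double crossovers (20).
RF(w–v) = (295 + 20) / 1500 = 315/1500 = 0.2100 → 21.0 m.u.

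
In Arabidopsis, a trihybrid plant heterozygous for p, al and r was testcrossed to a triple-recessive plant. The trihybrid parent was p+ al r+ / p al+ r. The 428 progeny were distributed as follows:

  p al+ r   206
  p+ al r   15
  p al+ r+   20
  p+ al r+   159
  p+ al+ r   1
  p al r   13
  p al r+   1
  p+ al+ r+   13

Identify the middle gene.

The two rarest classes, p al r+ and p+ al+ r, are the double crossovers. Comparing them with the parentals, only the p allele has switched, so p is the middle locus and the order is al – p – r.

p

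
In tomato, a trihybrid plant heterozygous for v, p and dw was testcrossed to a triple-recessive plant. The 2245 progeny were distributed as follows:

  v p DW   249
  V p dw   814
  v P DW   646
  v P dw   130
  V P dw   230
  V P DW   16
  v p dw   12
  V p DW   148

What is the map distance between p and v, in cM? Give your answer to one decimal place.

22.6 cM

The two most frequent reciprocal classes, v P DW and V p dw, are the parental types, so the F1 was v P DW / V p dw.
The two rarest classes, V P DW and v p dw, are the double crossovers. Comparing them with the parentals, only the v allele has switched, so v is the middle locus and the order is dw – v – p.
Crossovers in the v–p interval produce the single-crossover classes v p DW and V P dw (249 + 230 = 479) plus the double crossovers (28).
RF(v–p) = (479 + 28) / 2245 = 507/2245 = 0.2258 → 22.6 cM.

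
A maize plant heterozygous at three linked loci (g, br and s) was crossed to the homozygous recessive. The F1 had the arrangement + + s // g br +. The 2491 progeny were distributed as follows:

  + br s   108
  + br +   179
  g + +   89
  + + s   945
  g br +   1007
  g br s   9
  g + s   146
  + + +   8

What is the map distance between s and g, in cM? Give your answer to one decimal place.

13.7 cM

The two rarest classes, + + + and g br s, are the double crossovers. Comparing them with the parentals, only the s allele has switched, so s is the middle locus and the order is g – s – br.
Crossovers in the g–s interval produce the single-crossover classes g + s and + br + (146 + 179 = 325) plus the double crossovers (17).
RF(g–s) = (325 + 17) / 2491 = 342/2491 = 0.1373 → 13.7 cM.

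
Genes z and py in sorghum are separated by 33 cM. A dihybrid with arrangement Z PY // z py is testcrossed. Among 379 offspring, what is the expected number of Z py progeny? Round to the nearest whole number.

A map distance of 33 cM corresponds to a recombination frequency of 0.330.
The F1 is Z PY / z py, so Z py is a recombinant gamete class with expected frequency r/2 = 0.330/2 = 0.1650.
Expected number = 0.1650 × 379 = 62.54 ≈ 63.

63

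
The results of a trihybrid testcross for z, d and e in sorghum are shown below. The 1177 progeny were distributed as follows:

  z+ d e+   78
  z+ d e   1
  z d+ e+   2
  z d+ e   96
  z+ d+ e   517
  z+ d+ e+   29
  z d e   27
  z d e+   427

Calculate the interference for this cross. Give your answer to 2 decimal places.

0.66

The two most frequent reciprocal classes, z d e+ and z+ d+ e, are the parental types, so the F1 was z d e+ / z+ d+ e.
The two rarest classes, z d+ e+ and z+ d e, are the double crossovers. Comparing them with the parentals, only the d allele has switched, so d is the middle locus and the order is e – d – z.
e–d: (56 + 3)/1177 = 0.0501; d–z: (174 + 3)/1177 = 0.1504.
Expected DCO frequency = 0.0501 × 0.1504 ≈ 0.00754; observed = 3/1177 ≈ 0.00255.
Coefficient of coincidence = 0.00255/0.00754 ≈ 0.34; interference = 1 − 0.34 = 0.66.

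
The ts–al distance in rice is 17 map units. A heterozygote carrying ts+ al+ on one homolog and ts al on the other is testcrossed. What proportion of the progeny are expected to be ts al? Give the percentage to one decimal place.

A map distance of 17 map units corresponds to a recombination frequency of 0.170.
The F1 is ts+ al+ / ts al, so ts al is a parental gamete class with expected frequency (1 − r)/2 = 0.830/2 = 0.4150.
That is 0.4150 = 41.5% of the progeny.

41.5%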